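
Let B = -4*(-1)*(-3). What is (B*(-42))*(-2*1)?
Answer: -1008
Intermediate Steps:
B = -12 (B = 4*(-3) = -12)
(B*(-42))*(-2*1) = (-12*(-42))*(-2*1) = 504*(-2) = -1008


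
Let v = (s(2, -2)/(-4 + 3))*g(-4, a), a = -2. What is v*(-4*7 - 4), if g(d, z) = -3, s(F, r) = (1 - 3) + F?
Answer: 0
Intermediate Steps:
s(F, r) = -2 + F
v = 0 (v = ((-2 + 2)/(-4 + 3))*(-3) = (0/(-1))*(-3) = (0*(-1))*(-3) = 0*(-3) = 0)
v*(-4*7 - 4) = 0*(-4*7 - 4) = 0*(-28 - 4) = 0*(-32) = 0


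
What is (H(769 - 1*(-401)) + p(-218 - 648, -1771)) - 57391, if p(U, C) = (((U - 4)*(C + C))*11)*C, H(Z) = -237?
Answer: -60031538368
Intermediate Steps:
p(U, C) = 22*C²*(-4 + U) (p(U, C) = (((-4 + U)*(2*C))*11)*C = ((2*C*(-4 + U))*11)*C = (22*C*(-4 + U))*C = 22*C²*(-4 + U))
(H(769 - 1*(-401)) + p(-218 - 648, -1771)) - 57391 = (-237 + 22*(-1771)²*(-4 + (-218 - 648))) - 57391 = (-237 + 22*3136441*(-4 - 866)) - 57391 = (-237 + 22*3136441*(-870)) - 57391 = (-237 - 60031480740) - 57391 = -60031480977 - 57391 = -60031538368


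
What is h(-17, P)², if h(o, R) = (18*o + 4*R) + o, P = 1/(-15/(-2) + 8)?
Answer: 100100025/961 ≈ 1.0416e+5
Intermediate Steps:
P = 2/31 (P = 1/(-15*(-½) + 8) = 1/(15/2 + 8) = 1/(31/2) = 2/31 ≈ 0.064516)
h(o, R) = 4*R + 19*o (h(o, R) = (4*R + 18*o) + o = 4*R + 19*o)
h(-17, P)² = (4*(2/31) + 19*(-17))² = (8/31 - 323)² = (-10005/31)² = 100100025/961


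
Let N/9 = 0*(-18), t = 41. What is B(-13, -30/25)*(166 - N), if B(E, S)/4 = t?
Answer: 27224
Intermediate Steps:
B(E, S) = 164 (B(E, S) = 4*41 = 164)
N = 0 (N = 9*(0*(-18)) = 9*0 = 0)
B(-13, -30/25)*(166 - N) = 164*(166 - 1*0) = 164*(166 + 0) = 164*166 = 27224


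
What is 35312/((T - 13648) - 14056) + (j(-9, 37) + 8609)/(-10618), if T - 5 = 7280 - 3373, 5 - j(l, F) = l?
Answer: -36256327/15788966 ≈ -2.2963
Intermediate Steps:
j(l, F) = 5 - l
T = 3912 (T = 5 + (7280 - 3373) = 5 + 3907 = 3912)
35312/((T - 13648) - 14056) + (j(-9, 37) + 8609)/(-10618) = 35312/((3912 - 13648) - 14056) + ((5 - 1*(-9)) + 8609)/(-10618) = 35312/(-9736 - 14056) + ((5 + 9) + 8609)*(-1/10618) = 35312/(-23792) + (14 + 8609)*(-1/10618) = 35312*(-1/23792) + 8623*(-1/10618) = -2207/1487 - 8623/10618 = -36256327/15788966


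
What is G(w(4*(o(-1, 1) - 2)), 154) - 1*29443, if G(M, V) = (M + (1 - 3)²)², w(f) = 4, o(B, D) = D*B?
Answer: -29379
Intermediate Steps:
o(B, D) = B*D
G(M, V) = (4 + M)² (G(M, V) = (M + (-2)²)² = (M + 4)² = (4 + M)²)
G(w(4*(o(-1, 1) - 2)), 154) - 1*29443 = (4 + 4)² - 1*29443 = 8² - 29443 = 64 - 29443 = -29379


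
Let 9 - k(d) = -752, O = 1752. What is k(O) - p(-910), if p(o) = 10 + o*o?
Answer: -827349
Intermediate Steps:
p(o) = 10 + o²
k(d) = 761 (k(d) = 9 - 1*(-752) = 9 + 752 = 761)
k(O) - p(-910) = 761 - (10 + (-910)²) = 761 - (10 + 828100) = 761 - 1*828110 = 761 - 828110 = -827349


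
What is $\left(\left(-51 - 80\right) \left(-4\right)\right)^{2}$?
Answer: $274576$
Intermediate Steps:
$\left(\left(-51 - 80\right) \left(-4\right)\right)^{2} = \left(\left(-131\right) \left(-4\right)\right)^{2} = 524^{2} = 274576$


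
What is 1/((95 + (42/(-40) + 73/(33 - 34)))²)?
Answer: 400/175561 ≈ 0.0022784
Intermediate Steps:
1/((95 + (42/(-40) + 73/(33 - 34)))²) = 1/((95 + (42*(-1/40) + 73/(-1)))²) = 1/((95 + (-21/20 + 73*(-1)))²) = 1/((95 + (-21/20 - 73))²) = 1/((95 - 1481/20)²) = 1/((419/20)²) = 1/(175561/400) = 400/175561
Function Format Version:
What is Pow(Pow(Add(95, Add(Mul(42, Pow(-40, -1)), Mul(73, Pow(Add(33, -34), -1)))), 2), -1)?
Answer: Rational(400, 175561) ≈ 0.0022784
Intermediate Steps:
Pow(Pow(Add(95, Add(Mul(42, Pow(-40, -1)), Mul(73, Pow(Add(33, -34), -1)))), 2), -1) = Pow(Pow(Add(95, Add(Mul(42, Rational(-1, 40)), Mul(73, Pow(-1, -1)))), 2), -1) = Pow(Pow(Add(95, Add(Rational(-21, 20), Mul(73, -1))), 2), -1) = Pow(Pow(Add(95, Add(Rational(-21, 20), -73)), 2), -1) = Pow(Pow(Add(95, Rational(-1481, 20)), 2), -1) = Pow(Pow(Rational(419, 20), 2), -1) = Pow(Rational(175561, 400), -1) = Rational(400, 175561)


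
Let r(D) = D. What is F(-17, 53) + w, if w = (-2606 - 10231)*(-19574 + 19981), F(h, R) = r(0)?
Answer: -5224659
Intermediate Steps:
F(h, R) = 0
w = -5224659 (w = -12837*407 = -5224659)
F(-17, 53) + w = 0 - 5224659 = -5224659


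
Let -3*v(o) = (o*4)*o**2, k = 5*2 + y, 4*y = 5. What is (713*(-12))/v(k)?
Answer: 45632/10125 ≈ 4.5069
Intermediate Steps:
y = 5/4 (y = (1/4)*5 = 5/4 ≈ 1.2500)
k = 45/4 (k = 5*2 + 5/4 = 10 + 5/4 = 45/4 ≈ 11.250)
v(o) = -4*o**3/3 (v(o) = -o*4*o**2/3 = -4*o*o**2/3 = -4*o**3/3)
(713*(-12))/v(k) = (713*(-12))/((-4*(45/4)**3/3)) = -8556/((-4/3*91125/64)) = -8556/(-30375/16) = -8556*(-16/30375) = 45632/10125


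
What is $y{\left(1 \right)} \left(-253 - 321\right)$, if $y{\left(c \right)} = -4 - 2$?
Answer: $3444$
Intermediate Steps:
$y{\left(c \right)} = -6$
$y{\left(1 \right)} \left(-253 - 321\right) = - 6 \left(-253 - 321\right) = \left(-6\right) \left(-574\right) = 3444$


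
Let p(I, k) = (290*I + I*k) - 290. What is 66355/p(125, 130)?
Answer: 577/454 ≈ 1.2709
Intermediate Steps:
p(I, k) = -290 + 290*I + I*k
66355/p(125, 130) = 66355/(-290 + 290*125 + 125*130) = 66355/(-290 + 36250 + 16250) = 66355/52210 = 66355*(1/52210) = 577/454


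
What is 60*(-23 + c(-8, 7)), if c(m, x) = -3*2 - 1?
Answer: -1800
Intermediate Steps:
c(m, x) = -7 (c(m, x) = -6 - 1 = -7)
60*(-23 + c(-8, 7)) = 60*(-23 - 7) = 60*(-30) = -1800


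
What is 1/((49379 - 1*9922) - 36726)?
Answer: 1/2731 ≈ 0.00036617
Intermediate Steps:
1/((49379 - 1*9922) - 36726) = 1/((49379 - 9922) - 36726) = 1/(39457 - 36726) = 1/2731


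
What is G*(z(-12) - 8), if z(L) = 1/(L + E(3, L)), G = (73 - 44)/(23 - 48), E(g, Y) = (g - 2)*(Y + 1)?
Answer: 1073/115 ≈ 9.3304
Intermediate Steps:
E(g, Y) = (1 + Y)*(-2 + g) (E(g, Y) = (-2 + g)*(1 + Y) = (1 + Y)*(-2 + g))
G = -29/25 (G = 29/(-25) = 29*(-1/25) = -29/25 ≈ -1.1600)
z(L) = 1/(1 + 2*L) (z(L) = 1/(L + (-2 + 3 - 2*L + L*3)) = 1/(L + (-2 + 3 - 2*L + 3*L)) = 1/(L + (1 + L)) = 1/(1 + 2*L))
G*(z(-12) - 8) = -29*(1/(1 + 2*(-12)) - 8)/25 = -29*(1/(1 - 24) - 8)/25 = -29*(1/(-23) - 8)/25 = -29*(-1/23 - 8)/25 = -29/25*(-185/23) = 1073/115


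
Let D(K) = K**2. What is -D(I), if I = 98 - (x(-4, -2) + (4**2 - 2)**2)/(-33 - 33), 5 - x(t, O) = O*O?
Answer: -44422225/4356 ≈ -10198.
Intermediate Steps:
x(t, O) = 5 - O**2 (x(t, O) = 5 - O*O = 5 - O**2)
I = 6665/66 (I = 98 - ((5 - 1*(-2)**2) + (4**2 - 2)**2)/(-33 - 33) = 98 - ((5 - 1*4) + (16 - 2)**2)/(-66) = 98 - ((5 - 4) + 14**2)*(-1)/66 = 98 - (1 + 196)*(-1)/66 = 98 - 197*(-1)/66 = 98 - 1*(-197/66) = 98 + 197/66 = 6665/66 ≈ 100.98)
-D(I) = -(6665/66)**2 = -1*44422225/4356 = -44422225/4356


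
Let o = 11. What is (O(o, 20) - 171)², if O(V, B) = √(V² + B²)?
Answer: (171 - √521)² ≈ 21956.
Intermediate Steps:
O(V, B) = √(B² + V²)
(O(o, 20) - 171)² = (√(20² + 11²) - 171)² = (√(400 + 121) - 171)² = (√521 - 171)² = (-171 + √521)²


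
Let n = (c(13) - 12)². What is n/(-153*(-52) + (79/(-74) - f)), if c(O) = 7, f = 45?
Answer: 370/117067 ≈ 0.0031606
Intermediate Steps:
n = 25 (n = (7 - 12)² = (-5)² = 25)
n/(-153*(-52) + (79/(-74) - f)) = 25/(-153*(-52) + (79/(-74) - 1*45)) = 25/(7956 + (79*(-1/74) - 45)) = 25/(7956 + (-79/74 - 45)) = 25/(7956 - 3409/74) = 25/(585335/74) = 25*(74/585335) = 370/117067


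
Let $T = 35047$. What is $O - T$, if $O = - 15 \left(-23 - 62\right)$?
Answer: $-33772$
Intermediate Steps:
$O = 1275$ ($O = \left(-15\right) \left(-85\right) = 1275$)
$O - T = 1275 - 35047 = -33772$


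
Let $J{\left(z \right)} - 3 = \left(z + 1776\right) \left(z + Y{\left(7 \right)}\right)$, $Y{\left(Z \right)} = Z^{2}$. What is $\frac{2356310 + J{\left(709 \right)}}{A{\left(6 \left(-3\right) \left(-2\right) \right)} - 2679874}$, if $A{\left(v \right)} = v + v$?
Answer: $- \frac{4239943}{2679802} \approx -1.5822$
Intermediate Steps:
$J{\left(z \right)} = 3 + \left(49 + z\right) \left(1776 + z\right)$ ($J{\left(z \right)} = 3 + \left(z + 1776\right) \left(z + 7^{2}\right) = 3 + \left(1776 + z\right) \left(z + 49\right) = 3 + \left(1776 + z\right) \left(49 + z\right) = 3 + \left(49 + z\right) \left(1776 + z\right)$)
$A{\left(v \right)} = 2 v$
$\frac{2356310 + J{\left(709 \right)}}{A{\left(6 \left(-3\right) \left(-2\right) \right)} - 2679874} = \frac{2356310 + \left(87027 + 709^{2} + 1825 \cdot 709\right)}{2 \cdot 6 \left(-3\right) \left(-2\right) - 2679874} = \frac{2356310 + \left(87027 + 502681 + 1293925\right)}{2 \left(\left(-18\right) \left(-2\right)\right) - 2679874} = \frac{2356310 + 1883633}{2 \cdot 36 - 2679874} = \frac{4239943}{72 - 2679874} = \frac{4239943}{-2679802} = 4239943 \left(- \frac{1}{2679802}\right) = - \frac{4239943}{2679802}$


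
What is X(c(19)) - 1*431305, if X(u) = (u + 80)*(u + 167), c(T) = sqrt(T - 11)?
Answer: -417937 + 494*sqrt(2) ≈ -4.1724e+5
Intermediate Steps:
c(T) = sqrt(-11 + T)
X(u) = (80 + u)*(167 + u)
X(c(19)) - 1*431305 = (13360 + (sqrt(-11 + 19))**2 + 247*sqrt(-11 + 19)) - 1*431305 = (13360 + (sqrt(8))**2 + 247*sqrt(8)) - 431305 = (13360 + (2*sqrt(2))**2 + 247*(2*sqrt(2))) - 431305 = (13360 + 8 + 494*sqrt(2)) - 431305 = (13368 + 494*sqrt(2)) - 431305 = -417937 + 494*sqrt(2)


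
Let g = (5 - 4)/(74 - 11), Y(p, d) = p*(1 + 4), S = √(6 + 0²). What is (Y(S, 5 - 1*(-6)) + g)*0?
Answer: 0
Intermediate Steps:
S = √6 (S = √(6 + 0) = √6 ≈ 2.4495)
Y(p, d) = 5*p (Y(p, d) = p*5 = 5*p)
g = 1/63 ≈ 0.015873
(Y(S, 5 - 1*(-6)) + g)*0 = (5*√6 + 1/63)*0 = (1/63 + 5*√6)*0 = 0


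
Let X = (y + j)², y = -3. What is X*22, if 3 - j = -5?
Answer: 550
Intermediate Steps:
j = 8 (j = 3 - 1*(-5) = 3 + 5 = 8)
X = 25 (X = (-3 + 8)² = 5² = 25)
X*22 = 25*22 = 550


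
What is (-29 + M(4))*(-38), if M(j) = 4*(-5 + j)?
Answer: 1254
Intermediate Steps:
M(j) = -20 + 4*j
(-29 + M(4))*(-38) = (-29 + (-20 + 4*4))*(-38) = (-29 + (-20 + 16))*(-38) = (-29 - 4)*(-38) = -33*(-38) = 1254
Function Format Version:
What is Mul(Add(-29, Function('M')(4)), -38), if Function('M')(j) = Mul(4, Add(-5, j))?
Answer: 1254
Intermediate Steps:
Function('M')(j) = Add(-20, Mul(4, j))
Mul(Add(-29, Function('M')(4)), -38) = Mul(Add(-29, Add(-20, Mul(4, 4))), -38) = Mul(Add(-29, Add(-20, 16)), -38) = Mul(Add(-29, -4), -38) = Mul(-33, -38) = 1254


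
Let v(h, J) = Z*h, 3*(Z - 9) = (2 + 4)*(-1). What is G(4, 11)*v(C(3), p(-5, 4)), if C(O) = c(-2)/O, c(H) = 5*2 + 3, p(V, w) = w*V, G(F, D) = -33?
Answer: -1001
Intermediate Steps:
p(V, w) = V*w
c(H) = 13 (c(H) = 10 + 3 = 13)
C(O) = 13/O
Z = 7 (Z = 9 + ((2 + 4)*(-1))/3 = 9 + (6*(-1))/3 = 9 + (⅓)*(-6) = 9 - 2 = 7)
v(h, J) = 7*h
G(4, 11)*v(C(3), p(-5, 4)) = -231*13/3 = -33*91/3 = -1001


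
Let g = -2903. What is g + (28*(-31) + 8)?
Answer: -3763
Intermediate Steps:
g + (28*(-31) + 8) = -2903 + (28*(-31) + 8) = -2903 + (-868 + 8) = -2903 - 860 = -3763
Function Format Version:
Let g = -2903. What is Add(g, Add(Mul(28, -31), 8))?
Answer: -3763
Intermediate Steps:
Add(g, Add(Mul(28, -31), 8)) = Add(-2903, Add(Mul(28, -31), 8)) = Add(-2903, Add(-868, 8)) = Add(-2903, -860) = -3763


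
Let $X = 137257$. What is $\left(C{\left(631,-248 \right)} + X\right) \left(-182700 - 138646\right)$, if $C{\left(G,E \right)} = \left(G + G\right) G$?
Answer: $-300001877334$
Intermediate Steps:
$C{\left(G,E \right)} = 2 G^{2}$ ($C{\left(G,E \right)} = 2 G G = 2 G^{2}$)
$\left(C{\left(631,-248 \right)} + X\right) \left(-182700 - 138646\right) = \left(2 \cdot 631^{2} + 137257\right) \left(-182700 - 138646\right) = \left(2 \cdot 398161 + 137257\right) \left(-321346\right) = \left(796322 + 137257\right) \left(-321346\right) = 933579 \left(-321346\right) = -300001877334$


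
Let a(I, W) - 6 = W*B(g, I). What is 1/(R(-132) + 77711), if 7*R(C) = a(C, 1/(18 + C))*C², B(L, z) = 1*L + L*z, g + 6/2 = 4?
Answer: 133/12702323 ≈ 1.0471e-5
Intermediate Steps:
g = 1 (g = -3 + 4 = 1)
B(L, z) = L + L*z
a(I, W) = 6 + W*(1 + I) (a(I, W) = 6 + W*(1*(1 + I)) = 6 + W*(1 + I))
R(C) = C²*(6 + (1 + C)/(18 + C))/7 (R(C) = ((6 + (1 + C)/(18 + C))*C²)/7 = (C²*(6 + (1 + C)/(18 + C)))/7 = C²*(6 + (1 + C)/(18 + C))/7)
1/(R(-132) + 77711) = 1/((-132)²*(109/7 - 132)/(18 - 132) + 77711) = 1/(17424*(-815/7)/(-114) + 77711) = 1/(17424*(-1/114)*(-815/7) + 77711) = 1/(2366760/133 + 77711) = 1/(12702323/133) = 133/12702323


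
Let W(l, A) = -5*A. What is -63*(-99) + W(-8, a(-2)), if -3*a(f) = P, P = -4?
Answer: 18691/3 ≈ 6230.3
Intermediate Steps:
a(f) = 4/3 (a(f) = -⅓*(-4) = 4/3)
-63*(-99) + W(-8, a(-2)) = -63*(-99) - 5*4/3 = 6237 - 20/3 = 18691/3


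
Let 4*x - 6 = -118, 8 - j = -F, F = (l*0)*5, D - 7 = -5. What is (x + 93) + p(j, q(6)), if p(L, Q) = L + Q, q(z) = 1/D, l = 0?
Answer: 147/2 ≈ 73.500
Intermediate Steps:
D = 2 (D = 7 - 5 = 2)
F = 0 (F = (0*0)*5 = 0*5 = 0)
q(z) = ½ (q(z) = 1/2 = ½)
j = 8 (j = 8 - (-1)*0 = 8 - 1*0 = 8 + 0 = 8)
x = -28 (x = 3/2 + (¼)*(-118) = 3/2 - 59/2 = -28)
(x + 93) + p(j, q(6)) = (-28 + 93) + (8 + ½) = 65 + 17/2 = 147/2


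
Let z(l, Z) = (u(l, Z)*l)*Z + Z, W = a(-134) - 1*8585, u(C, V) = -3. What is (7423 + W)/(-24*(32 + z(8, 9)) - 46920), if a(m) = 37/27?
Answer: 31337/1153440 ≈ 0.027168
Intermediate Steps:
a(m) = 37/27 (a(m) = 37*(1/27) = 37/27)
W = -231758/27 (W = 37/27 - 1*8585 = 37/27 - 8585 = -231758/27 ≈ -8583.6)
z(l, Z) = Z - 3*Z*l (z(l, Z) = (-3*l)*Z + Z = -3*Z*l + Z = Z - 3*Z*l)
(7423 + W)/(-24*(32 + z(8, 9)) - 46920) = (7423 - 231758/27)/(-24*(32 + 9*(1 - 3*8)) - 46920) = -31337/(27*(-24*(32 + 9*(1 - 24)) - 46920)) = -31337/(27*(-24*(32 + 9*(-23)) - 46920)) = -31337/(27*(-24*(32 - 207) - 46920)) = -31337/(27*(-24*(-175) - 46920)) = -31337/(27*(4200 - 46920)) = -31337/27/(-42720) = -31337/27*(-1/42720) = 31337/1153440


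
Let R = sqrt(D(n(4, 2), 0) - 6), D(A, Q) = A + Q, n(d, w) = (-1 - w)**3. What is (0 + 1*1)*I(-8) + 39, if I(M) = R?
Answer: 39 + I*sqrt(33) ≈ 39.0 + 5.7446*I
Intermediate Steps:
R = I*sqrt(33) (R = sqrt((-(1 + 2)**3 + 0) - 6) = sqrt((-1*3**3 + 0) - 6) = sqrt((-1*27 + 0) - 6) = sqrt((-27 + 0) - 6) = sqrt(-27 - 6) = sqrt(-33) = I*sqrt(33) ≈ 5.7446*I)
I(M) = I*sqrt(33)
(0 + 1*1)*I(-8) + 39 = (0 + 1*1)*(I*sqrt(33)) + 39 = (0 + 1)*(I*sqrt(33)) + 39 = 1*(I*sqrt(33)) + 39 = I*sqrt(33) + 39 = 39 + I*sqrt(33)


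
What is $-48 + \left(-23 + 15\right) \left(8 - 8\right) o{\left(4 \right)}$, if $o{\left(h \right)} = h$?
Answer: $-48$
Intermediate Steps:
$-48 + \left(-23 + 15\right) \left(8 - 8\right) o{\left(4 \right)} = -48 + \left(-23 + 15\right) \left(8 - 8\right) 4 = -48 + \left(-8\right) 0 \cdot 4 = -48 + 0 \cdot 4 = -48 + 0 = -48$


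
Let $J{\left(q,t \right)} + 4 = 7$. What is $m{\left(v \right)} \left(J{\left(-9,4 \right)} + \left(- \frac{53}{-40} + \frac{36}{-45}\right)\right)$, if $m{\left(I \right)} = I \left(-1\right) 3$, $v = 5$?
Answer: $- \frac{423}{8} \approx -52.875$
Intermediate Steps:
$J{\left(q,t \right)} = 3$ ($J{\left(q,t \right)} = -4 + 7 = 3$)
$m{\left(I \right)} = - 3 I$ ($m{\left(I \right)} = - I 3 = - 3 I$)
$m{\left(v \right)} \left(J{\left(-9,4 \right)} + \left(- \frac{53}{-40} + \frac{36}{-45}\right)\right) = \left(-3\right) 5 \left(3 + \left(- \frac{53}{-40} + \frac{36}{-45}\right)\right) = - 15 \left(3 + \left(\left(-53\right) \left(- \frac{1}{40}\right) + 36 \left(- \frac{1}{45}\right)\right)\right) = - 15 \left(3 + \left(\frac{53}{40} - \frac{4}{5}\right)\right) = - 15 \left(3 + \frac{21}{40}\right) = \left(-15\right) \frac{141}{40} = - \frac{423}{8}$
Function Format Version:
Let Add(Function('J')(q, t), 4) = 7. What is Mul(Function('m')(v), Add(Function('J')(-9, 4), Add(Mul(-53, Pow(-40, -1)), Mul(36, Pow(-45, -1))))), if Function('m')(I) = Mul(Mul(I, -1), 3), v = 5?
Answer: Rational(-423, 8) ≈ -52.875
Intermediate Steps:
Function('J')(q, t) = 3 (Function('J')(q, t) = Add(-4, 7) = 3)
Function('m')(I) = Mul(-3, I) (Function('m')(I) = Mul(Mul(-1, I), 3) = Mul(-3, I))
Mul(Function('m')(v), Add(Function('J')(-9, 4), Add(Mul(-53, Pow(-40, -1)), Mul(36, Pow(-45, -1))))) = Mul(Mul(-3, 5), Add(3, Add(Mul(-53, Pow(-40, -1)), Mul(36, Pow(-45, -1))))) = Mul(-15, Add(3, Add(Mul(-53, Rational(-1, 40)), Mul(36, Rational(-1, 45))))) = Mul(-15, Add(3, Add(Rational(53, 40), Rational(-4, 5)))) = Mul(-15, Add(3, Rational(21, 40))) = Mul(-15, Rational(141, 40)) = Rational(-423, 8)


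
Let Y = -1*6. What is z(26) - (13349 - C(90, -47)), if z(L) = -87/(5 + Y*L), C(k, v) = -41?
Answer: -2021803/151 ≈ -13389.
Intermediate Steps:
Y = -6
z(L) = -87/(5 - 6*L)
z(26) - (13349 - C(90, -47)) = 87/(-5 + 6*26) - (13349 - 1*(-41)) = 87/(-5 + 156) - (13349 + 41) = 87/151 - 1*13390 = 87*(1/151) - 13390 = 87/151 - 13390 = -2021803/151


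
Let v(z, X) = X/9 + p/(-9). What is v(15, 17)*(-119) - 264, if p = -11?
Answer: -5708/9 ≈ -634.22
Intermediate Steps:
v(z, X) = 11/9 + X/9 (v(z, X) = X/9 - 11/(-9) = X*(⅑) - 11*(-⅑) = X/9 + 11/9 = 11/9 + X/9)
v(15, 17)*(-119) - 264 = (11/9 + (⅑)*17)*(-119) - 264 = (11/9 + 17/9)*(-119) - 264 = (28/9)*(-119) - 264 = -3332/9 - 264 = -5708/9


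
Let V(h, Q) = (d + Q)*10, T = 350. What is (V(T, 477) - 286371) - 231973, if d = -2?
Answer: -513594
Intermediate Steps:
V(h, Q) = -20 + 10*Q (V(h, Q) = (-2 + Q)*10 = -20 + 10*Q)
(V(T, 477) - 286371) - 231973 = ((-20 + 10*477) - 286371) - 231973 = ((-20 + 4770) - 286371) - 231973 = (4750 - 286371) - 231973 = -281621 - 231973 = -513594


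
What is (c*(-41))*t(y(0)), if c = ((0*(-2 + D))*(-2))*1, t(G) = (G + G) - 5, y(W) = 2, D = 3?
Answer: 0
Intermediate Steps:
t(G) = -5 + 2*G (t(G) = 2*G - 5 = -5 + 2*G)
c = 0 (c = ((0*(-2 + 3))*(-2))*1 = ((0*1)*(-2))*1 = (0*(-2))*1 = 0*1 = 0)
(c*(-41))*t(y(0)) = (0*(-41))*(-5 + 2*2) = 0*(-5 + 4) = 0*(-1) = 0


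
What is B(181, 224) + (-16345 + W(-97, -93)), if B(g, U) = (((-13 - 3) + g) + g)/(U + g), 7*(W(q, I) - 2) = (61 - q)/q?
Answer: -4494072341/274995 ≈ -16342.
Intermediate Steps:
W(q, I) = 2 + (61 - q)/(7*q) (W(q, I) = 2 + ((61 - q)/q)/7 = 2 + (61 - q)/(7*q))
B(g, U) = (-16 + 2*g)/(U + g) (B(g, U) = ((-16 + g) + g)/(U + g) = (-16 + 2*g)/(U + g))
B(181, 224) + (-16345 + W(-97, -93)) = 2*(-8 + 181)/(224 + 181) + (-16345 + (⅐)*(61 + 13*(-97))/(-97)) = 2*173/405 + (-16345 + (⅐)*(-1/97)*(61 - 1261)) = 2*(1/405)*173 + (-16345 + (⅐)*(-1/97)*(-1200)) = 346/405 + (-16345 + 1200/679) = 346/405 - 11097055/679 = -4494072341/274995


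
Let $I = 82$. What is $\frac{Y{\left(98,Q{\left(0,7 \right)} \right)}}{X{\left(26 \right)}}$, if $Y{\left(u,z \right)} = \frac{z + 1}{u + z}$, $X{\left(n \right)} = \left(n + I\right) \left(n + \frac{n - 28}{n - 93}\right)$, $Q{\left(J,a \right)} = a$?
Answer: $\frac{67}{2472120} \approx 2.7102 \cdot 10^{-5}$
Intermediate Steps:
$X{\left(n \right)} = \left(82 + n\right) \left(n + \frac{-28 + n}{-93 + n}\right)$ ($X{\left(n \right)} = \left(n + 82\right) \left(n + \frac{n - 28}{n - 93}\right) = \left(82 + n\right) \left(n + \frac{-28 + n}{-93 + n}\right)$)
$Y{\left(u,z \right)} = \frac{1 + z}{u + z}$
$\frac{Y{\left(98,Q{\left(0,7 \right)} \right)}}{X{\left(26 \right)}} = \frac{\frac{1}{98 + 7} \left(1 + 7\right)}{\frac{1}{-93 + 26} \left(-2296 + 26^{3} - 196872 - 10 \cdot 26^{2}\right)} = \frac{\frac{1}{105} \cdot 8}{\frac{1}{-67} \left(-2296 + 17576 - 196872 - 6760\right)} = \frac{\frac{1}{105} \cdot 8}{\left(- \frac{1}{67}\right) \left(-2296 + 17576 - 196872 - 6760\right)} = \frac{8}{105 \left(\left(- \frac{1}{67}\right) \left(-188352\right)\right)} = \frac{8}{105 \cdot \frac{188352}{67}} = \frac{8}{105} \cdot \frac{67}{188352} = \frac{67}{2472120}$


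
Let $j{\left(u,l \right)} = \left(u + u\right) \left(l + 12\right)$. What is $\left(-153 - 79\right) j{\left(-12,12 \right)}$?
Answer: $133632$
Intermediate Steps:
$j{\left(u,l \right)} = 2 u \left(12 + l\right)$
$\left(-153 - 79\right) j{\left(-12,12 \right)} = \left(-153 - 79\right) 2 \left(-12\right) \left(12 + 12\right) = - 232 \cdot 2 \left(-12\right) 24 = \left(-232\right) \left(-576\right) = 133632$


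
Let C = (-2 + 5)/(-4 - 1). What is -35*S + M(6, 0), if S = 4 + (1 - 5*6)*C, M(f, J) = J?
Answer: -749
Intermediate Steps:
C = -⅗ (C = 3/(-5) = 3*(-⅕) = -⅗ ≈ -0.60000)
S = 107/5 (S = 4 + (1 - 5*6)*(-⅗) = 4 + (1 - 30)*(-⅗) = 4 - 29*(-⅗) = 4 + 87/5 = 107/5 ≈ 21.400)
-35*S + M(6, 0) = -35*107/5 + 0 = -749 + 0 = -749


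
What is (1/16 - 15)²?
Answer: 57121/256 ≈ 223.13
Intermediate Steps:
(1/16 - 15)² = (-239/16)² = 57121/256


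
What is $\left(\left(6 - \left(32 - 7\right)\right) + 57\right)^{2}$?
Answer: $1444$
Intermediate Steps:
$\left(\left(6 - \left(32 - 7\right)\right) + 57\right)^{2} = \left(\left(6 - 25\right) + 57\right)^{2} = \left(-19 + 57\right)^{2} = 38^{2} = 1444$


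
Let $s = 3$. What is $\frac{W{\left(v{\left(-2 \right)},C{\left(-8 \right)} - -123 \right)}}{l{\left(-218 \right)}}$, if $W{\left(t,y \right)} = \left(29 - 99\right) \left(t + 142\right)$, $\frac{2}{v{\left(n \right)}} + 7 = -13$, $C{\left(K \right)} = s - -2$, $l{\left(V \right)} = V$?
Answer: $\frac{9933}{218} \approx 45.564$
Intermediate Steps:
$C{\left(K \right)} = 5$ ($C{\left(K \right)} = 3 - -2 = 3 + 2 = 5$)
$v{\left(n \right)} = - \frac{1}{10}$ ($v{\left(n \right)} = \frac{2}{-7 - 13} = \frac{2}{-20} = 2 \left(- \frac{1}{20}\right) = - \frac{1}{10}$)
$W{\left(t,y \right)} = -9940 - 70 t$ ($W{\left(t,y \right)} = - 70 \left(142 + t\right) = -9940 - 70 t$)
$\frac{W{\left(v{\left(-2 \right)},C{\left(-8 \right)} - -123 \right)}}{l{\left(-218 \right)}} = \frac{-9940 - -7}{-218} = \left(-9940 + 7\right) \left(- \frac{1}{218}\right) = \left(-9933\right) \left(- \frac{1}{218}\right) = \frac{9933}{218}$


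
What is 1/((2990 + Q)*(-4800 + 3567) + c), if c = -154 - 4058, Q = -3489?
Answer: 1/611055 ≈ 1.6365e-6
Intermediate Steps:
c = -4212
1/((2990 + Q)*(-4800 + 3567) + c) = 1/((2990 - 3489)*(-4800 + 3567) - 4212) = 1/(-499*(-1233) - 4212) = 1/(615267 - 4212) = 1/611055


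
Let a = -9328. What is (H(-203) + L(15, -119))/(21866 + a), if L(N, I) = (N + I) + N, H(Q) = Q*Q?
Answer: 20560/6269 ≈ 3.2796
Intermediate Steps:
H(Q) = Q²
L(N, I) = I + 2*N (L(N, I) = (I + N) + N = I + 2*N)
(H(-203) + L(15, -119))/(21866 + a) = ((-203)² + (-119 + 2*15))/(21866 - 9328) = (41209 + (-119 + 30))/12538 = (41209 - 89)*(1/12538) = 41120*(1/12538) = 20560/6269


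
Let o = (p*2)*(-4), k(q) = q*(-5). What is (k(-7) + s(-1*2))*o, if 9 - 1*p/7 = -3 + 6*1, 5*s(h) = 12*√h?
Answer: -11760 - 4032*I*√2/5 ≈ -11760.0 - 1140.4*I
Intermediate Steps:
s(h) = 12*√h/5 (s(h) = (12*√h)/5 = 12*√h/5)
p = 42 (p = 63 - 7*(-3 + 6*1) = 63 - 7*(-3 + 6) = 63 - 7*3 = 63 - 21 = 42)
k(q) = -5*q
o = -336 (o = (42*2)*(-4) = 84*(-4) = -336)
(k(-7) + s(-1*2))*o = (-5*(-7) + 12*√(-1*2)/5)*(-336) = (35 + 12*√(-2)/5)*(-336) = (35 + 12*(I*√2)/5)*(-336) = (35 + 12*I*√2/5)*(-336) = -11760 - 4032*I*√2/5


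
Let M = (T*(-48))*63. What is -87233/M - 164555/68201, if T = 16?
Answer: -287493041/471405312 ≈ -0.60986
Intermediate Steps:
M = -48384 (M = (16*(-48))*63 = -768*63 = -48384)
-87233/M - 164555/68201 = -87233/(-48384) - 164555/68201 = -87233*(-1/48384) - 164555*1/68201 = 87233/48384 - 164555/68201 = -287493041/471405312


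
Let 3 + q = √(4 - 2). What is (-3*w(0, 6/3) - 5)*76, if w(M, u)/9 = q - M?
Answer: 5776 - 2052*√2 ≈ 2874.0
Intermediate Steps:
q = -3 + √2 (q = -3 + √(4 - 2) = -3 + √2 ≈ -1.5858)
w(M, u) = -27 - 9*M + 9*√2 (w(M, u) = 9*((-3 + √2) - M) = 9*(-3 + √2 - M) = -27 - 9*M + 9*√2)
(-3*w(0, 6/3) - 5)*76 = (-3*(-27 - 9*0 + 9*√2) - 5)*76 = (-3*(-27 + 0 + 9*√2) - 5)*76 = (-3*(-27 + 9*√2) - 5)*76 = ((81 - 27*√2) - 5)*76 = (76 - 27*√2)*76 = 5776 - 2052*√2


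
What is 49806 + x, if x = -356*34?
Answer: 37702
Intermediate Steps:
x = -12104
49806 + x = 49806 - 12104 = 37702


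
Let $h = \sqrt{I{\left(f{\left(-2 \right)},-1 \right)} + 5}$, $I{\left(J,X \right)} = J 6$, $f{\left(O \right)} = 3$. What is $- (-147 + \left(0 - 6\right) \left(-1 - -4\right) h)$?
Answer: $147 + 18 \sqrt{23} \approx 233.32$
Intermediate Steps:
$I{\left(J,X \right)} = 6 J$
$h = \sqrt{23}$ ($h = \sqrt{6 \cdot 3 + 5} = \sqrt{18 + 5} = \sqrt{23} \approx 4.7958$)
$- (-147 + \left(0 - 6\right) \left(-1 - -4\right) h) = - (-147 + \left(0 - 6\right) \left(-1 - -4\right) \sqrt{23}) = - (-147 + \left(0 - 6\right) \left(-1 + 4\right) \sqrt{23}) = - (-147 + \left(-6\right) 3 \sqrt{23}) = - (-147 - 18 \sqrt{23}) = 147 + 18 \sqrt{23}$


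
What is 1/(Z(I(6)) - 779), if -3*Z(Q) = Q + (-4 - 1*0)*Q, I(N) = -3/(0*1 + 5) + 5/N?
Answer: -30/23363 ≈ -0.0012841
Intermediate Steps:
I(N) = -3/5 + 5/N (I(N) = -3/(0 + 5) + 5/N = -3/5 + 5/N)
Z(Q) = Q (Z(Q) = -(Q + (-4 - 1*0)*Q)/3 = -(Q + (-4 + 0)*Q)/3 = -(Q - 4*Q)/3 = -(-1)*Q = Q)
1/(Z(I(6)) - 779) = 1/((-3/5 + 5/6) - 779) = 1/(7/30 - 779) = 1/(-23363/30) = -30/23363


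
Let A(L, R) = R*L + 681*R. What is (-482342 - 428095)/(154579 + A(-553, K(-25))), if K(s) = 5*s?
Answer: -303479/46193 ≈ -6.5698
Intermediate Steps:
A(L, R) = 681*R + L*R (A(L, R) = L*R + 681*R = 681*R + L*R)
(-482342 - 428095)/(154579 + A(-553, K(-25))) = (-482342 - 428095)/(154579 + (5*(-25))*(681 - 553)) = -910437/(154579 - 125*128) = -910437/(154579 - 16000) = -910437/138579 = -910437*1/138579 = -303479/46193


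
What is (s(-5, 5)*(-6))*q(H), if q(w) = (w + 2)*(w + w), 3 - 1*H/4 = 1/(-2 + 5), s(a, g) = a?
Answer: 24320/3 ≈ 8106.7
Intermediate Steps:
H = 32/3 (H = 12 - 4/(-2 + 5) = 12 - 4/3 = 32/3 ≈ 10.667)
q(w) = 2*w*(2 + w) (q(w) = (2 + w)*(2*w) = 2*w*(2 + w))
(s(-5, 5)*(-6))*q(H) = (-5*(-6))*(2*(32/3)*(2 + 32/3)) = 30*(2*(32/3)*(38/3)) = 30*(2432/9) = 24320/3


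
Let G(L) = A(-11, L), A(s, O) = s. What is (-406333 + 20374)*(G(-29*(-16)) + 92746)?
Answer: -35791907865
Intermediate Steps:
G(L) = -11
(-406333 + 20374)*(G(-29*(-16)) + 92746) = (-406333 + 20374)*(-11 + 92746) = -385959*92735 = -35791907865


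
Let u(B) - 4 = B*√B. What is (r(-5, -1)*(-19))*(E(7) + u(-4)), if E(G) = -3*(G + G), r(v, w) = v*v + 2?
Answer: 19494 + 4104*I ≈ 19494.0 + 4104.0*I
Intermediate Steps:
r(v, w) = 2 + v² (r(v, w) = v² + 2 = 2 + v²)
E(G) = -6*G
u(B) = 4 + B^(3/2) (u(B) = 4 + B*√B = 4 + B^(3/2))
(r(-5, -1)*(-19))*(E(7) + u(-4)) = ((2 + (-5)²)*(-19))*(-6*7 + (4 + (-4)^(3/2))) = ((2 + 25)*(-19))*(-42 + (4 - 8*I)) = (27*(-19))*(-38 - 8*I) = -513*(-38 - 8*I) = 19494 + 4104*I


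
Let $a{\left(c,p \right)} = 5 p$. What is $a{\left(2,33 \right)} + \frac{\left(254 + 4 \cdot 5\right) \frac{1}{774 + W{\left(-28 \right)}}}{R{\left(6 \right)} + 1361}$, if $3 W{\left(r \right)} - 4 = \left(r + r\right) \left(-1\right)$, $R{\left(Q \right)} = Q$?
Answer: $\frac{89545472}{542699} \approx 165.0$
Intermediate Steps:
$W{\left(r \right)} = \frac{4}{3} - \frac{2 r}{3}$ ($W{\left(r \right)} = \frac{4}{3} + \frac{\left(r + r\right) \left(-1\right)}{3} = \frac{4}{3} + \frac{2 r \left(-1\right)}{3} = \frac{4}{3} + \frac{\left(-2\right) r}{3} = \frac{4}{3} - \frac{2 r}{3}$)
$a{\left(2,33 \right)} + \frac{\left(254 + 4 \cdot 5\right) \frac{1}{774 + W{\left(-28 \right)}}}{R{\left(6 \right)} + 1361} = 5 \cdot 33 + \frac{\left(254 + 4 \cdot 5\right) \frac{1}{774 + \left(\frac{4}{3} - - \frac{56}{3}\right)}}{6 + 1361} = 165 + \frac{\left(254 + 20\right) \frac{1}{774 + \left(\frac{4}{3} + \frac{56}{3}\right)}}{1367} = 165 + \frac{274 \frac{1}{774 + 20}}{1367} = 165 + \frac{274 \cdot \frac{1}{794}}{1367} = 165 + \frac{1}{1367} \cdot \frac{137}{397} = 165 + \frac{137}{542699} = \frac{89545472}{542699}$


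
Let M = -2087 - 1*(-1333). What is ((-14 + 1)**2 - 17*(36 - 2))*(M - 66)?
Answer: 335380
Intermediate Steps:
M = -754 (M = -2087 + 1333 = -754)
((-14 + 1)**2 - 17*(36 - 2))*(M - 66) = ((-14 + 1)**2 - 17*(36 - 2))*(-754 - 66) = ((-13)**2 - 17*34)*(-820) = (169 - 578)*(-820) = -409*(-820) = 335380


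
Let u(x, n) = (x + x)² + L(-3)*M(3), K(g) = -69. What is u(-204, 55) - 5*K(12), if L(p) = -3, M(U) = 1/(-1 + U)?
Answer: 333615/2 ≈ 1.6681e+5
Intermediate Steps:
u(x, n) = -3/2 + 4*x² (u(x, n) = (x + x)² - 3/(-1 + 3) = (2*x)² - 3/2 = 4*x² - 3*½ = 4*x² - 3/2 = -3/2 + 4*x²)
u(-204, 55) - 5*K(12) = (-3/2 + 4*(-204)²) - 5*(-69) = (-3/2 + 4*41616) + 345 = (-3/2 + 166464) + 345 = 332925/2 + 345 = 333615/2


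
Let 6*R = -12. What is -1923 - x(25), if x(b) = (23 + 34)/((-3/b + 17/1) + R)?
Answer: -238927/124 ≈ -1926.8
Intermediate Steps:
R = -2 (R = (⅙)*(-12) = -2)
x(b) = 57/(15 - 3/b) (x(b) = (23 + 34)/((-3/b + 17/1) - 2) = 57/((-3/b + 17*1) - 2) = 57/((-3/b + 17) - 2) = 57/((17 - 3/b) - 2) = 57/(15 - 3/b))
-1923 - x(25) = -1923 - 19*25/(-1 + 5*25) = -1923 - 19*25/(-1 + 125) = -1923 - 19*25/124 = -1923 - 1*475/124 = -1923 - 475/124 = -238927/124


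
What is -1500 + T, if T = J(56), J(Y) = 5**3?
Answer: -1375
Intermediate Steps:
J(Y) = 125
T = 125
-1500 + T = -1500 + 125 = -1375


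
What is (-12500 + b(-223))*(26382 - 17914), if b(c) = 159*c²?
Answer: 66849872348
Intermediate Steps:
(-12500 + b(-223))*(26382 - 17914) = (-12500 + 159*(-223)²)*(26382 - 17914) = (-12500 + 159*49729)*8468 = (-12500 + 7906911)*8468 = 7894411*8468 = 66849872348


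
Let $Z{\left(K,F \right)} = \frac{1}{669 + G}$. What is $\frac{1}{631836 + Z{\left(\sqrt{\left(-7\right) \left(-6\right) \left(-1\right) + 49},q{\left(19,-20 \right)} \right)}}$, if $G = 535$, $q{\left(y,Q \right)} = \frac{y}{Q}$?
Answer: $\frac{1204}{760730545} \approx 1.5827 \cdot 10^{-6}$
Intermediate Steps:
$Z{\left(K,F \right)} = \frac{1}{1204}$ ($Z{\left(K,F \right)} = \frac{1}{669 + 535} = \frac{1}{1204}$)
$\frac{1}{631836 + Z{\left(\sqrt{\left(-7\right) \left(-6\right) \left(-1\right) + 49},q{\left(19,-20 \right)} \right)}} = \frac{1}{631836 + \frac{1}{1204}} = \frac{1}{\frac{760730545}{1204}} = \frac{1204}{760730545}$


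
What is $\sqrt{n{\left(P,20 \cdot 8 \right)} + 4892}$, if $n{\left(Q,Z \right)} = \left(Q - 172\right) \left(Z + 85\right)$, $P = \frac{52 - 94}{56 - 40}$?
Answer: $\frac{3 i \sqrt{67362}}{4} \approx 194.66 i$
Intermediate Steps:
$P = - \frac{21}{8}$ ($P = - \frac{42}{16} = \left(-42\right) \frac{1}{16} = - \frac{21}{8} \approx -2.625$)
$n{\left(Q,Z \right)} = \left(-172 + Q\right) \left(85 + Z\right)$
$\sqrt{n{\left(P,20 \cdot 8 \right)} + 4892} = \sqrt{\left(-14620 - 172 \cdot 20 \cdot 8 + 85 \left(- \frac{21}{8}\right) - \frac{21 \cdot 20 \cdot 8}{8}\right) + 4892} = \sqrt{\left(-14620 - 27520 - \frac{1785}{8} - 420\right) + 4892} = \sqrt{- \frac{342265}{8} + 4892} = \sqrt{- \frac{303129}{8}} = \frac{3 i \sqrt{67362}}{4}$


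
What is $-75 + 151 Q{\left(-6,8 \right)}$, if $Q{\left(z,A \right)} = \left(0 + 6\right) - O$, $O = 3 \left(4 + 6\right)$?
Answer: $-3699$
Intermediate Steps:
$O = 30$ ($O = 3 \cdot 10 = 30$)
$Q{\left(z,A \right)} = -24$ ($Q{\left(z,A \right)} = \left(0 + 6\right) - 30 = 6 - 30 = -24$)
$-75 + 151 Q{\left(-6,8 \right)} = -75 + 151 \left(-24\right) = -75 - 3624 = -3699$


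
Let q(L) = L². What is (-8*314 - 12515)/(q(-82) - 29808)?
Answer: 15027/23084 ≈ 0.65097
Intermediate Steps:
(-8*314 - 12515)/(q(-82) - 29808) = (-8*314 - 12515)/((-82)² - 29808) = (-2512 - 12515)/(6724 - 29808) = -15027/(-23084) = -15027*(-1/23084) = 15027/23084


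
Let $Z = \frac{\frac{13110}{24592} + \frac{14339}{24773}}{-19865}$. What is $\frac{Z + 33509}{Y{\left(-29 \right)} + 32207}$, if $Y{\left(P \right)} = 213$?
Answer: $\frac{202764767172858921}{196175169737226400} \approx 1.0336$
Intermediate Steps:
$Z = - \frac{338699359}{6051053970920}$ ($Z = \left(13110 \cdot \frac{1}{24592} + 14339 \cdot \frac{1}{24773}\right) \left(- \frac{1}{19865}\right) = \left(\frac{6555}{12296} + \frac{14339}{24773}\right) \left(- \frac{1}{19865}\right) = \frac{338699359}{304608808} \left(- \frac{1}{19865}\right) = - \frac{338699359}{6051053970920} \approx -5.5974 \cdot 10^{-5}$)
$\frac{Z + 33509}{Y{\left(-29 \right)} + 32207} = \frac{- \frac{338699359}{6051053970920} + 33509}{213 + 32207} = \frac{202764767172858921}{6051053970920 \cdot 32420} = \frac{202764767172858921}{6051053970920} \cdot \frac{1}{32420} = \frac{202764767172858921}{196175169737226400}$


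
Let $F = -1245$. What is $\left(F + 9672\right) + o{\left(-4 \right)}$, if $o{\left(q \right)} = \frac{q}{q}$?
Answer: $8428$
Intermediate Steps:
$o{\left(q \right)} = 1$
$\left(F + 9672\right) + o{\left(-4 \right)} = \left(-1245 + 9672\right) + 1 = 8427 + 1 = 8428$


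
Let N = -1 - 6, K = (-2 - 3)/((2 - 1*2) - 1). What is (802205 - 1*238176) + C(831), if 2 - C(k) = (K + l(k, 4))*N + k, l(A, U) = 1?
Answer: 563242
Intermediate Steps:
K = 5 (K = -5/((2 - 2) - 1) = -5/(0 - 1) = -5/(-1) = -5*(-1) = 5)
N = -7
C(k) = 44 - k (C(k) = 2 - ((5 + 1)*(-7) + k) = 2 - (6*(-7) + k) = 2 - (-42 + k) = 2 + (42 - k) = 44 - k)
(802205 - 1*238176) + C(831) = (802205 - 1*238176) + (44 - 1*831) = (802205 - 238176) + (44 - 831) = 564029 - 787 = 563242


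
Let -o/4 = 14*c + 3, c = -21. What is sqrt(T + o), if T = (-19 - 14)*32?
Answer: 6*sqrt(3) ≈ 10.392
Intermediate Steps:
o = 1164 (o = -4*(14*(-21) + 3) = -4*(-294 + 3) = -4*(-291) = 1164)
T = -1056 (T = -33*32 = -1056)
sqrt(T + o) = sqrt(-1056 + 1164) = sqrt(108) = 6*sqrt(3)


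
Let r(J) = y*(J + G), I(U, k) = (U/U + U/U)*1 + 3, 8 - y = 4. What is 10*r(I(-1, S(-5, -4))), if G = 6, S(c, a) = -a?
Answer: 440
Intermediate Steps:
y = 4 (y = 8 - 1*4 = 8 - 4 = 4)
I(U, k) = 5 (I(U, k) = (1 + 1)*1 + 3 = 2*1 + 3 = 2 + 3 = 5)
r(J) = 24 + 4*J (r(J) = 4*(J + 6) = 4*(6 + J) = 24 + 4*J)
10*r(I(-1, S(-5, -4))) = 10*(24 + 4*5) = 10*(24 + 20) = 10*44 = 440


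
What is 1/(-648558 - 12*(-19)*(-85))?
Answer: -1/667938 ≈ -1.4971e-6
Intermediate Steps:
1/(-648558 - 12*(-19)*(-85)) = 1/(-648558 + 228*(-85)) = 1/(-648558 - 19380) = 1/(-667938) = -1/667938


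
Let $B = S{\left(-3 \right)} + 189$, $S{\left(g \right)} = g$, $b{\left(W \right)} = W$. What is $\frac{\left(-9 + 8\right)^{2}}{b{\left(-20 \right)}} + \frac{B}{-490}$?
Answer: $- \frac{421}{980} \approx -0.42959$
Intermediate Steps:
$B = 186$ ($B = -3 + 189 = 186$)
$\frac{\left(-9 + 8\right)^{2}}{b{\left(-20 \right)}} + \frac{B}{-490} = \frac{\left(-9 + 8\right)^{2}}{-20} + \frac{186}{-490} = \left(-1\right)^{2} \left(- \frac{1}{20}\right) + 186 \left(- \frac{1}{490}\right) = 1 \left(- \frac{1}{20}\right) - \frac{93}{245} = - \frac{1}{20} - \frac{93}{245} = - \frac{421}{980}$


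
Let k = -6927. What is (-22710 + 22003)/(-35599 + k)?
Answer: 707/42526 ≈ 0.016625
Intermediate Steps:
(-22710 + 22003)/(-35599 + k) = (-22710 + 22003)/(-35599 - 6927) = -707/(-42526) = -707*(-1/42526) = 707/42526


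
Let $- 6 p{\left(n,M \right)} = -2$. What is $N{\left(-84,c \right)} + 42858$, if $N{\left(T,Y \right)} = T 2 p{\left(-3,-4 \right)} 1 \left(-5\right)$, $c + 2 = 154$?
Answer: $43138$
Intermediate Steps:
$c = 152$ ($c = -2 + 154 = 152$)
$p{\left(n,M \right)} = \frac{1}{3}$ ($p{\left(n,M \right)} = \left(- \frac{1}{6}\right) \left(-2\right) = \frac{1}{3}$)
$N{\left(T,Y \right)} = - \frac{10 T}{3}$ ($N{\left(T,Y \right)} = T 2 \cdot \frac{1}{3} \cdot 1 \left(-5\right) = 2 T \frac{1}{3} \cdot 1 \left(-5\right) = \frac{2 T}{3} \cdot 1 \left(-5\right) = \frac{2 T}{3} \left(-5\right) = - \frac{10 T}{3}$)
$N{\left(-84,c \right)} + 42858 = \left(- \frac{10}{3}\right) \left(-84\right) + 42858 = 280 + 42858 = 43138$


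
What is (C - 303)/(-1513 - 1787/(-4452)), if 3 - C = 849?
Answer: 5115348/6734089 ≈ 0.75962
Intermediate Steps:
C = -846 (C = 3 - 1*849 = 3 - 849 = -846)
(C - 303)/(-1513 - 1787/(-4452)) = (-846 - 303)/(-1513 - 1787/(-4452)) = -1149/(-1513 - 1787*(-1/4452)) = -1149/(-1513 + 1787/4452) = -1149/(-6734089/4452) = -1149*(-4452/6734089) = 5115348/6734089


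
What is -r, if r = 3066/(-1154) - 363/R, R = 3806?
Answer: 549459/199642 ≈ 2.7522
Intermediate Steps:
r = -549459/199642 (r = 3066/(-1154) - 363/3806 = 3066*(-1/1154) - 363*1/3806 = -1533/577 - 33/346 = -549459/199642 ≈ -2.7522)
-r = -1*(-549459/199642) = 549459/199642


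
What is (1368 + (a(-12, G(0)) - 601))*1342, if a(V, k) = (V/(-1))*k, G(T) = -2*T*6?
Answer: 1029314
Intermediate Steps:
G(T) = -12*T
a(V, k) = -V*k (a(V, k) = (-V)*k = -V*k)
(1368 + (a(-12, G(0)) - 601))*1342 = (1368 + (-1*(-12)*(-12*0) - 601))*1342 = (1368 + (-1*(-12)*0 - 601))*1342 = (1368 + (0 - 601))*1342 = (1368 - 601)*1342 = 767*1342 = 1029314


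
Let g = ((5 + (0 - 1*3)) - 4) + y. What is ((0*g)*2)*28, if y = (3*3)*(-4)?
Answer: 0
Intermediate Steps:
y = -36 (y = 9*(-4) = -36)
g = -38 (g = ((5 + (0 - 1*3)) - 4) - 36 = ((5 + (0 - 3)) - 4) - 36 = ((5 - 3) - 4) - 36 = (2 - 4) - 36 = -2 - 36 = -38)
((0*g)*2)*28 = ((0*(-38))*2)*28 = (0*2)*28 = 0*28 = 0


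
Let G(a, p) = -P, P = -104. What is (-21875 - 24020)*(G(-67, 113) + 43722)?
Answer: -2011394270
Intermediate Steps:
G(a, p) = 104 (G(a, p) = -1*(-104) = 104)
(-21875 - 24020)*(G(-67, 113) + 43722) = (-21875 - 24020)*(104 + 43722) = -45895*43826 = -2011394270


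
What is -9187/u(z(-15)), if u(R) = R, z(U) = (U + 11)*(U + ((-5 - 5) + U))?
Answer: -9187/160 ≈ -57.419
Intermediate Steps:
z(U) = (-10 + 2*U)*(11 + U) (z(U) = (11 + U)*(U + (-10 + U)) = (11 + U)*(-10 + 2*U) = (-10 + 2*U)*(11 + U))
-9187/u(z(-15)) = -9187/(-110 + 2*(-15)**2 + 12*(-15)) = -9187/(-110 + 2*225 - 180) = -9187/(-110 + 450 - 180) = -9187/160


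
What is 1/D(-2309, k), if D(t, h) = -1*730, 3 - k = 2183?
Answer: -1/730 ≈ -0.0013699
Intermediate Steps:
k = -2180 (k = 3 - 1*2183 = 3 - 2183 = -2180)
D(t, h) = -730
1/D(-2309, k) = 1/(-730) = -1/730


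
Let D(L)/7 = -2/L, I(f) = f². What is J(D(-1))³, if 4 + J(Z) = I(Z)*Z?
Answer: 20570824000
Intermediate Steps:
D(L) = -14/L (D(L) = 7*(-2/L) = -14/L)
J(Z) = -4 + Z³ (J(Z) = -4 + Z²*Z = -4 + Z³)
J(D(-1))³ = (-4 + (-14/(-1))³)³ = (-4 + (-14*(-1))³)³ = (-4 + 14³)³ = (-4 + 2744)³ = 2740³ = 20570824000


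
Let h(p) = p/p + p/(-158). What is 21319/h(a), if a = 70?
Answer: 1684201/44 ≈ 38277.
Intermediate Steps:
h(p) = 1 - p/158 (h(p) = 1 + p*(-1/158) = 1 - p/158)
21319/h(a) = 21319/(1 - 1/158*70) = 21319/(1 - 35/79) = 21319/(44/79) = 21319*(79/44) = 1684201/44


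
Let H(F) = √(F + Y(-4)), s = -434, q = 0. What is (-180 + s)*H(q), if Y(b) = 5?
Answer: -614*√5 ≈ -1372.9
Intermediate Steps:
H(F) = √(5 + F) (H(F) = √(F + 5) = √(5 + F))
(-180 + s)*H(q) = (-180 - 434)*√(5 + 0) = -614*√5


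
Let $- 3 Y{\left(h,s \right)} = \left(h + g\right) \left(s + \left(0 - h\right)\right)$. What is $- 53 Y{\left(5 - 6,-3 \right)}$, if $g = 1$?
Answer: $0$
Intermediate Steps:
$Y{\left(h,s \right)} = - \frac{\left(1 + h\right) \left(s - h\right)}{3}$ ($Y{\left(h,s \right)} = - \frac{\left(h + 1\right) \left(s + \left(0 - h\right)\right)}{3} = - \frac{\left(1 + h\right) \left(s - h\right)}{3}$)
$- 53 Y{\left(5 - 6,-3 \right)} = - 53 \left(\left(- \frac{1}{3}\right) \left(-3\right) + \frac{5 - 6}{3} + \frac{\left(5 - 6\right)^{2}}{3} - \frac{1}{3} \left(5 - 6\right) \left(-3\right)\right) = - 53 \left(1 + \frac{5 - 6}{3} + \frac{\left(5 - 6\right)^{2}}{3} - \frac{1}{3} \left(5 - 6\right) \left(-3\right)\right) = - 53 \left(1 + \frac{1}{3} \left(-1\right) + \frac{\left(-1\right)^{2}}{3} - \left(- \frac{1}{3}\right) \left(-3\right)\right) = - 53 \left(1 - \frac{1}{3} + \frac{1}{3} \cdot 1 - 1\right) = - 53 \left(1 - \frac{1}{3} + \frac{1}{3} - 1\right) = \left(-53\right) 0 = 0$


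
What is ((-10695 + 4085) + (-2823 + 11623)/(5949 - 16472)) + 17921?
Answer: 119016853/10523 ≈ 11310.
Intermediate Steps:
((-10695 + 4085) + (-2823 + 11623)/(5949 - 16472)) + 17921 = (-6610 + 8800/(-10523)) + 17921 = (-6610 + 8800*(-1/10523)) + 17921 = (-6610 - 8800/10523) + 17921 = -69565830/10523 + 17921 = 119016853/10523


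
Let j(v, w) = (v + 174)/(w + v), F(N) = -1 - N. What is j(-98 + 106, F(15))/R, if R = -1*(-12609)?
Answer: -91/50436 ≈ -0.0018043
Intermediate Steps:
R = 12609
j(v, w) = (174 + v)/(v + w)
j(-98 + 106, F(15))/R = ((174 + (-98 + 106))/((-98 + 106) + (-1 - 1*15)))/12609 = ((174 + 8)/(8 + (-1 - 15)))*(1/12609) = (182/(8 - 16))*(1/12609) = (182/(-8))*(1/12609) = -⅛*182*(1/12609) = -91/4*1/12609 = -91/50436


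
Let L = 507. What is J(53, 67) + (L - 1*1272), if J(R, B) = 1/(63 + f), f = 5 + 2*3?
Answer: -56609/74 ≈ -764.99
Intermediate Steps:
f = 11 (f = 5 + 6 = 11)
J(R, B) = 1/74 (J(R, B) = 1/(63 + 11) = 1/74)
J(53, 67) + (L - 1*1272) = 1/74 + (507 - 1*1272) = 1/74 + (507 - 1272) = 1/74 - 765 = -56609/74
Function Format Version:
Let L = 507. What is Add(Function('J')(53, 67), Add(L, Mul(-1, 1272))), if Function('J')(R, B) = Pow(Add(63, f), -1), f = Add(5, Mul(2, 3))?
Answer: Rational(-56609, 74) ≈ -764.99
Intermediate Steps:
f = 11 (f = Add(5, 6) = 11)
Function('J')(R, B) = Rational(1, 74) (Function('J')(R, B) = Pow(Add(63, 11), -1) = Pow(74, -1) = Rational(1, 74))
Add(Function('J')(53, 67), Add(L, Mul(-1, 1272))) = Add(Rational(1, 74), Add(507, Mul(-1, 1272))) = Add(Rational(1, 74), Add(507, -1272)) = Add(Rational(1, 74), -765) = Rational(-56609, 74)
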